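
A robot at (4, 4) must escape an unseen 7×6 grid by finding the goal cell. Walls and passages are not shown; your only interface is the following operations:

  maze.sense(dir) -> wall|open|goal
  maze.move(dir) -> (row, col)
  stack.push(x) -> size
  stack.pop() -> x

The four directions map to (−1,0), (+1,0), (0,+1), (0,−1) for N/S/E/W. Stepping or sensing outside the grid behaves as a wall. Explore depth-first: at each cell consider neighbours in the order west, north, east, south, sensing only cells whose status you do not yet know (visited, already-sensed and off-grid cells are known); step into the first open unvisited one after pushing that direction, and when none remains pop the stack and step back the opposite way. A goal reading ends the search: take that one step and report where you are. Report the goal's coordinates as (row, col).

→ maze.sense(dir→west)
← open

→ stack.push(x→west)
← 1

→ maze.move(dir→west)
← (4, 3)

→ maze.sense(dir→west)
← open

→ stack.push(x→west)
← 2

→ maze.move(dir→west)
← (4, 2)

→ maze.sense(dir→west)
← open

→ stack.push(x→west)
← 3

→ maze.move(dir→west)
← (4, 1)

→ maze.sense(dir→west)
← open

→ stack.push(x→west)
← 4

→ maze.move(dir→west)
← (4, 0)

→ maze.sense(dir→north)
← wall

→ maze.sense(dir→south)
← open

→ stack.push(x→south)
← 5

→ maze.move(dir→south)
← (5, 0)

→ maze.sense(dir→east)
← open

→ stack.push(x→east)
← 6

→ maze.move(dir→east)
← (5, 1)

→ maze.sense(dir→east)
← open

→ stack.push(x→east)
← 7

→ maze.move(dir→east)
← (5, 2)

→ maze.sense(dir→east)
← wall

→ maze.sense(dir→south)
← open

→ stack.push(x→south)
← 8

→ maze.move(dir→south)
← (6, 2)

→ maze.sense(dir→west)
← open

→ stack.push(x→west)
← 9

→ maze.move(dir→west)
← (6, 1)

→ maze.sense(dir→west)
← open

→ stack.push(x→west)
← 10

→ maze.move(dir→west)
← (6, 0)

→ stack.pop()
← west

→ maze.move(dir→east)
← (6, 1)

→ stack.pop()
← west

→ maze.move(dir→east)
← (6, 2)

→ maze.sense(dir→east)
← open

→ stack.push(x→east)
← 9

→ maze.move(dir→east)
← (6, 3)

→ maze.sense(dir→east)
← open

→ stack.push(x→east)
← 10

→ maze.move(dir→east)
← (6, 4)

→ maze.sense(dir→north)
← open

→ stack.push(x→north)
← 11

→ maze.move(dir→north)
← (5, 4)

→ maze.sense(dir→east)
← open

→ stack.push(x→east)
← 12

→ maze.move(dir→east)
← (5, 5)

→ maze.sense(dir→north)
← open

→ stack.push(x→north)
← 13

→ maze.move(dir→north)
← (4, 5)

→ maze.sense(dir→north)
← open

→ stack.push(x→north)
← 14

→ maze.move(dir→north)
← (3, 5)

→ maze.sense(dir→west)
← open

→ stack.push(x→west)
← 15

→ maze.move(dir→west)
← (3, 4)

→ maze.sense(dir→west)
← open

→ stack.push(x→west)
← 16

→ maze.move(dir→west)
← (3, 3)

→ maze.sense(dir→west)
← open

→ stack.push(x→west)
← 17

→ maze.move(dir→west)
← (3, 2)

→ maze.sense(dir→west)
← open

→ stack.push(x→west)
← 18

→ maze.move(dir→west)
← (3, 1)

→ maze.sense(dir→north)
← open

→ stack.push(x→north)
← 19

→ maze.move(dir→north)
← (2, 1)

→ maze.sense(dir→west)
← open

→ stack.push(x→west)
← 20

→ maze.move(dir→west)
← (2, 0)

→ maze.sense(dir→north)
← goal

→ maze.move(dir→north)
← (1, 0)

Answer: (1, 0)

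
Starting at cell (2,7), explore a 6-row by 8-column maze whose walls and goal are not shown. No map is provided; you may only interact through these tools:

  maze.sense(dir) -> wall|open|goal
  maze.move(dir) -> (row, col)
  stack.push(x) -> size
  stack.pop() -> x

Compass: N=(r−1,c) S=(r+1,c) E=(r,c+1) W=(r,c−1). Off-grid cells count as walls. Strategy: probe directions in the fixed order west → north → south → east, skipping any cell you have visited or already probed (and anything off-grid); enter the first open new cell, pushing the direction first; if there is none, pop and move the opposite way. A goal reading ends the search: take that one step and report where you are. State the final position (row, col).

==> sense(dir: west)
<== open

==> push(x: west)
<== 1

==> move(dir: west)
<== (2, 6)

==> sense(dir: west)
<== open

==> push(x: west)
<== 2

==> move(dir: west)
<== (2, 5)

==> sense(dir: west)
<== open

==> push(x: west)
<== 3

==> move(dir: west)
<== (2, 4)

==> sense(dir: west)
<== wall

==> sense(dir: north)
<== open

==> push(x: north)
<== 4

==> move(dir: north)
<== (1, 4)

==> sense(dir: west)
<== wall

==> sense(dir: north)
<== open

==> push(x: north)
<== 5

==> move(dir: north)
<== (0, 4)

==> sense(dir: west)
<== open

==> push(x: west)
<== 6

==> move(dir: west)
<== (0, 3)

==> sense(dir: west)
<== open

==> push(x: west)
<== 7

==> move(dir: west)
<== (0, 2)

==> sense(dir: west)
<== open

==> push(x: west)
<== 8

==> move(dir: west)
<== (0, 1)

==> sense(dir: west)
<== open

==> push(x: west)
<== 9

==> move(dir: west)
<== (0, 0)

==> sense(dir: south)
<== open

==> push(x: south)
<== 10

==> move(dir: south)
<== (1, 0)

==> sense(dir: south)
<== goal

==> move(dir: south)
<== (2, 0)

Answer: (2, 0)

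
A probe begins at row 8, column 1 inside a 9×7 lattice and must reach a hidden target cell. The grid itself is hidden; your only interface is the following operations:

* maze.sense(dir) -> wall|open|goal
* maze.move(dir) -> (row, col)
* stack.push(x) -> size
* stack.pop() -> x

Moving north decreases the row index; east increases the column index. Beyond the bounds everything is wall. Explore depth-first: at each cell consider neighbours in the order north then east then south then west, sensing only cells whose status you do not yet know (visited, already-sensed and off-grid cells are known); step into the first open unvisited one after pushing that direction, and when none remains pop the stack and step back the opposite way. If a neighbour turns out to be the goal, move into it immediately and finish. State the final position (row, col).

Action: maze.sense[dir=north]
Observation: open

Action: stack.push[x=north]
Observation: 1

Action: maze.move[dir=north]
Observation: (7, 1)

Action: maze.sense[dir=north]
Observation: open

Action: stack.push[x=north]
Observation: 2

Action: maze.move[dir=north]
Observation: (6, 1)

Action: maze.sense[dir=north]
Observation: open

Action: stack.push[x=north]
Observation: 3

Action: maze.move[dir=north]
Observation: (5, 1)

Action: maze.sense[dir=north]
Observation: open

Action: stack.push[x=north]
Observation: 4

Action: maze.move[dir=north]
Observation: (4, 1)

Action: maze.sense[dir=north]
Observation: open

Action: stack.push[x=north]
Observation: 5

Action: maze.move[dir=north]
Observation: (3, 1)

Action: maze.sense[dir=north]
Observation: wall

Action: maze.sense[dir=east]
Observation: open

Action: stack.push[x=east]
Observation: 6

Action: maze.move[dir=east]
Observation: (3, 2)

Action: maze.sense[dir=north]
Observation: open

Action: stack.push[x=north]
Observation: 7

Action: maze.move[dir=north]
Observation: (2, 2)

Action: maze.sense[dir=north]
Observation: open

Action: stack.push[x=north]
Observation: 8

Action: maze.move[dir=north]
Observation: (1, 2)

Action: maze.sense[dir=north]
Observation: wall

Action: maze.sense[dir=east]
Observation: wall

Action: maze.sense[dir=west]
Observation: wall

Action: stack.pop[]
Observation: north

Action: maze.move[dir=south]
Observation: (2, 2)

Action: maze.sense[dir=east]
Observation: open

Action: stack.push[x=east]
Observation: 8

Action: maze.move[dir=east]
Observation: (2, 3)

Action: maze.sense[dir=east]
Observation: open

Action: stack.push[x=east]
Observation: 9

Action: maze.move[dir=east]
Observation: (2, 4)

Action: maze.sense[dir=north]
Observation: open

Action: stack.push[x=north]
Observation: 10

Action: maze.move[dir=north]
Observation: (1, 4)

Action: maze.sense[dir=north]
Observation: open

Action: stack.push[x=north]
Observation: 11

Action: maze.move[dir=north]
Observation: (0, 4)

Action: maze.sense[dir=east]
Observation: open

Action: stack.push[x=east]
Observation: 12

Action: maze.move[dir=east]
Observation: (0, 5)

Action: maze.sense[dir=east]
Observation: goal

Action: maze.move[dir=east]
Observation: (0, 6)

Answer: (0, 6)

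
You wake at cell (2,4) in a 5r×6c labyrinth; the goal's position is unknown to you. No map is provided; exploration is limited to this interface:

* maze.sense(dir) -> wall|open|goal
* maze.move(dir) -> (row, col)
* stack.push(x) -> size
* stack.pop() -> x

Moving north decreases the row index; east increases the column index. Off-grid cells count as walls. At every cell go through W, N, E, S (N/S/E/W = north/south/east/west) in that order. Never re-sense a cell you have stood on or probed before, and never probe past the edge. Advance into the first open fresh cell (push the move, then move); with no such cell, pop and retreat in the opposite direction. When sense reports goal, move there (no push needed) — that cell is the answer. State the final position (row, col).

==> maze.sense(dir→west)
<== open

==> stack.push(x→west)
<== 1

==> maze.move(dir→west)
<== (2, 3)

==> maze.sense(dir→west)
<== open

==> stack.push(x→west)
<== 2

==> maze.move(dir→west)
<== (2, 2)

==> maze.sense(dir→west)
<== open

==> stack.push(x→west)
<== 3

==> maze.move(dir→west)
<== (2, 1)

==> maze.sense(dir→west)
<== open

==> stack.push(x→west)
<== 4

==> maze.move(dir→west)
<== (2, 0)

==> maze.sense(dir→north)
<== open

==> stack.push(x→north)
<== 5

==> maze.move(dir→north)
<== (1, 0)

==> maze.sense(dir→north)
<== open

==> stack.push(x→north)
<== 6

==> maze.move(dir→north)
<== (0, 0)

==> maze.sense(dir→east)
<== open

==> stack.push(x→east)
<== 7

==> maze.move(dir→east)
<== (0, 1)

==> maze.sense(dir→east)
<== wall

==> maze.sense(dir→south)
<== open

==> stack.push(x→south)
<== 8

==> maze.move(dir→south)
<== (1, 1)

==> maze.sense(dir→east)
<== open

==> stack.push(x→east)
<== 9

==> maze.move(dir→east)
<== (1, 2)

==> maze.sense(dir→east)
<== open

==> stack.push(x→east)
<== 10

==> maze.move(dir→east)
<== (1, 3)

==> maze.sense(dir→north)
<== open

==> stack.push(x→north)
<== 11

==> maze.move(dir→north)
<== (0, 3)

==> maze.sense(dir→east)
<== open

==> stack.push(x→east)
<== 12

==> maze.move(dir→east)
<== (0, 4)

==> maze.sense(dir→east)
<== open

==> stack.push(x→east)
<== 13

==> maze.move(dir→east)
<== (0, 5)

==> maze.sense(dir→south)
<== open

==> stack.push(x→south)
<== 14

==> maze.move(dir→south)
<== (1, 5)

==> maze.sense(dir→west)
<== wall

==> maze.sense(dir→south)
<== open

==> stack.push(x→south)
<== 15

==> maze.move(dir→south)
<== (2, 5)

==> maze.sense(dir→south)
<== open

==> stack.push(x→south)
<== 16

==> maze.move(dir→south)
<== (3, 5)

==> maze.sense(dir→west)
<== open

==> stack.push(x→west)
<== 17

==> maze.move(dir→west)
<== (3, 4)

==> maze.sense(dir→west)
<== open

==> stack.push(x→west)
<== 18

==> maze.move(dir→west)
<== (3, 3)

==> maze.sense(dir→west)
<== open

==> stack.push(x→west)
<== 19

==> maze.move(dir→west)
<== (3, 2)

==> maze.sense(dir→west)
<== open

==> stack.push(x→west)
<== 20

==> maze.move(dir→west)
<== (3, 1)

==> maze.sense(dir→west)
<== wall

==> maze.sense(dir→south)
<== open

==> stack.push(x→south)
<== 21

==> maze.move(dir→south)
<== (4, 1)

==> maze.sense(dir→west)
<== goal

==> maze.move(dir→west)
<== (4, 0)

Answer: (4, 0)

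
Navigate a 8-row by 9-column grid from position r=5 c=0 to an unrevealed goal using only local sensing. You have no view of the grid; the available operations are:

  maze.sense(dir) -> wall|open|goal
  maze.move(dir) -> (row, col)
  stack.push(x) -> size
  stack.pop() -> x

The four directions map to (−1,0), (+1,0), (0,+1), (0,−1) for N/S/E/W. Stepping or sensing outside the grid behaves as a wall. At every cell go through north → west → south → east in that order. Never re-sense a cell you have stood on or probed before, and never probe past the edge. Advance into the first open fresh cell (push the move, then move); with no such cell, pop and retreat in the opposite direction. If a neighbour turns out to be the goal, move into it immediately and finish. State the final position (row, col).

-- 1. sense(dir→north) => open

-- 2. push(x→north) => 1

-- 3. move(dir→north) => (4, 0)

-- 4. sense(dir→north) => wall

-- 5. sense(dir→east) => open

-- 6. push(x→east) => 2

-- 7. move(dir→east) => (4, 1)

-- 8. sense(dir→north) => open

-- 9. push(x→north) => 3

-- 10. move(dir→north) => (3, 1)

-- 11. sense(dir→north) => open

-- 12. push(x→north) => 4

-- 13. move(dir→north) => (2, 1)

-- 14. sense(dir→north) => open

-- 15. push(x→north) => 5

-- 16. move(dir→north) => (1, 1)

-- 17. sense(dir→north) => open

-- 18. push(x→north) => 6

-- 19. move(dir→north) => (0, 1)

-- 20. sense(dir→west) => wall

-- 21. sense(dir→east) => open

-- 22. push(x→east) => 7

-- 23. move(dir→east) => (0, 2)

-- 24. sense(dir→south) => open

-- 25. push(x→south) => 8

-- 26. move(dir→south) => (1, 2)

-- 27. sense(dir→south) => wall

-- 28. sense(dir→east) => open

-- 29. push(x→east) => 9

-- 30. move(dir→east) => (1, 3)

-- 31. sense(dir→north) => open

-- 32. push(x→north) => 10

-- 33. move(dir→north) => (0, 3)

-- 34. sense(dir→east) => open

-- 35. push(x→east) => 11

-- 36. move(dir→east) => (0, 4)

-- 37. sense(dir→south) => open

-- 38. push(x→south) => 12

-- 39. move(dir→south) => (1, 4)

-- 40. sense(dir→south) => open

-- 41. push(x→south) => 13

-- 42. move(dir→south) => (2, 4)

-- 43. sense(dir→west) => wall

-- 44. sense(dir→south) => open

-- 45. push(x→south) => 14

-- 46. move(dir→south) => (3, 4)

-- 47. sense(dir→west) => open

-- 48. push(x→west) => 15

-- 49. move(dir→west) => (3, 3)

-- 50. sense(dir→west) => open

-- 51. push(x→west) => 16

-- 52. move(dir→west) => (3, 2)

-- 53. sense(dir→south) => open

-- 54. push(x→south) => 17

-- 55. move(dir→south) => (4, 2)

-- 56. sense(dir→south) => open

-- 57. push(x→south) => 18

-- 58. move(dir→south) => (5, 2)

-- 59. sense(dir→west) => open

-- 60. push(x→west) => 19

-- 61. move(dir→west) => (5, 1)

-- 62. sense(dir→south) => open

-- 63. push(x→south) => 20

-- 64. move(dir→south) => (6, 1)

-- 65. sense(dir→west) => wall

-- 66. sense(dir→south) => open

-- 67. push(x→south) => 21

-- 68. move(dir→south) => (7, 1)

-- 69. sense(dir→west) => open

-- 70. push(x→west) => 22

-- 71. move(dir→west) => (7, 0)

-- 72. pop() => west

-- 73. move(dir→east) => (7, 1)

-- 74. sense(dir→east) => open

-- 75. push(x→east) => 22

-- 76. move(dir→east) => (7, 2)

-- 77. sense(dir→north) => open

-- 78. push(x→north) => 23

-- 79. move(dir→north) => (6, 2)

-- 80. sense(dir→east) => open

-- 81. push(x→east) => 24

-- 82. move(dir→east) => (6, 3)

-- 83. sense(dir→north) => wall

-- 84. sense(dir→south) => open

-- 85. push(x→south) => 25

-- 86. move(dir→south) => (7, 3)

-- 87. sense(dir→east) => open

-- 88. push(x→east) => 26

-- 89. move(dir→east) => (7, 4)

-- 90. sense(dir→north) => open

-- 91. push(x→north) => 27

-- 92. move(dir→north) => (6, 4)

-- 93. sense(dir→north) => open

-- 94. push(x→north) => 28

-- 95. move(dir→north) => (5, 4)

-- 96. sense(dir→north) => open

-- 97. push(x→north) => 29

-- 98. move(dir→north) => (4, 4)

-- 99. sense(dir→west) => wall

-- 100. sense(dir→east) => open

-- 101. push(x→east) => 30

-- 102. move(dir→east) => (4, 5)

-- 103. sense(dir→north) => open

-- 104. push(x→north) => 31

-- 105. move(dir→north) => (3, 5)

-- 106. sense(dir→north) => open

-- 107. push(x→north) => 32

-- 108. move(dir→north) => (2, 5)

-- 109. sense(dir→north) => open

-- 110. push(x→north) => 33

-- 111. move(dir→north) => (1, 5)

-- 112. sense(dir→north) => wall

-- 113. sense(dir→east) => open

-- 114. push(x→east) => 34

-- 115. move(dir→east) => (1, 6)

-- 116. sense(dir→north) => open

-- 117. push(x→north) => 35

-- 118. move(dir→north) => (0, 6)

-- 119. sense(dir→east) => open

-- 120. push(x→east) => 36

-- 121. move(dir→east) => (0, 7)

-- 122. sense(dir→south) => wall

-- 123. sense(dir→east) => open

-- 124. push(x→east) => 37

-- 125. move(dir→east) => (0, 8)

-- 126. sense(dir→south) => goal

-- 127. move(dir→south) => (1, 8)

Answer: (1, 8)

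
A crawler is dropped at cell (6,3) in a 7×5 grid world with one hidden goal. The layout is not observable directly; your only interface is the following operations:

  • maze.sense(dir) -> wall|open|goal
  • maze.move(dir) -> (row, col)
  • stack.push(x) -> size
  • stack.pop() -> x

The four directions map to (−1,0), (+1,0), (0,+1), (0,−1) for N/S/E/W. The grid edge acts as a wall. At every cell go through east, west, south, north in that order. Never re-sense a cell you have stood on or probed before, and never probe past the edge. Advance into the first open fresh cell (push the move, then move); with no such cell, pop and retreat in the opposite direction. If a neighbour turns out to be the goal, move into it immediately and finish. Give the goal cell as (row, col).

Using maze.sense(dir→east), — result: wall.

I call maze.sense(dir→west), : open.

Next I call stack.push(x→west), — result: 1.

I use maze.move(dir→west), yielding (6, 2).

Using maze.sense(dir→west), and get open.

Now I run stack.push(x→west), → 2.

Using maze.move(dir→west), which returns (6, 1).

I call maze.sense(dir→west), and see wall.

I run maze.sense(dir→north), and see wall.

I invoke stack.pop, and get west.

Invoking maze.move(dir→east), → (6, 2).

Using maze.sense(dir→north), giving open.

Invoking stack.push(x→north), — result: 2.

Now I run maze.move(dir→north), which returns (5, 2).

Using maze.sense(dir→east), — result: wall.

I run maze.sense(dir→north), → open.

Next I call stack.push(x→north), : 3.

I try maze.move(dir→north), and see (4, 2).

I try maze.sense(dir→east), — result: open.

I call stack.push(x→east), : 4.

Next I call maze.move(dir→east), : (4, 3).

I try maze.sense(dir→east), and see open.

Using stack.push(x→east), → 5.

I call maze.move(dir→east), which returns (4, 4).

Using maze.sense(dir→south), : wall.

Now I run maze.sense(dir→north), yielding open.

I call stack.push(x→north), and see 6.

Invoking maze.move(dir→north), yielding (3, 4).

I use maze.sense(dir→west), and get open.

I run stack.push(x→west), and see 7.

Invoking maze.move(dir→west), and see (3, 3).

I try maze.sense(dir→west), — result: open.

I call stack.push(x→west), — result: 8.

I invoke maze.move(dir→west), : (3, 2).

I try maze.sense(dir→west), giving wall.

Calling maze.sense(dir→north), and observe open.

Then stack.push(x→north), and observe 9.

Using maze.move(dir→north), — result: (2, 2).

I invoke maze.sense(dir→east), and observe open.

I call stack.push(x→east), and see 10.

I try maze.move(dir→east), and get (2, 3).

I invoke maze.sense(dir→east), which returns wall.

I use maze.sense(dir→north), yielding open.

Now I run stack.push(x→north), and see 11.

Invoking maze.move(dir→north), → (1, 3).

I use maze.sense(dir→east), → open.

I invoke stack.push(x→east), — result: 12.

Using maze.move(dir→east), : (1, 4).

Now I run maze.sense(dir→north), yielding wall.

I try stack.pop(), yielding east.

Next I call maze.move(dir→west), and see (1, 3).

Using maze.sense(dir→west), and get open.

Now I run stack.push(x→west), giving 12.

Calling maze.move(dir→west), : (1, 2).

I run maze.sense(dir→west), and observe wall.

Invoking maze.sense(dir→north), yielding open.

I run stack.push(x→north), and see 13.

Now I run maze.move(dir→north), → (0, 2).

Next I call maze.sense(dir→east), — result: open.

I run stack.push(x→east), and observe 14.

Then maze.move(dir→east), giving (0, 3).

I use stack.pop, and observe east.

I run maze.move(dir→west), and observe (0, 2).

Now I run maze.sense(dir→west), giving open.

Now I run stack.push(x→west), and get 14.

Calling maze.move(dir→west), giving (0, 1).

Invoking maze.sense(dir→west), and observe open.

Invoking stack.push(x→west), — result: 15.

I call maze.move(dir→west), : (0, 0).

I call maze.sense(dir→south), and observe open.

I call stack.push(x→south), and get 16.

Next I call maze.move(dir→south), and observe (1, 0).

I run maze.sense(dir→south), which returns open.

I invoke stack.push(x→south), giving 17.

I invoke maze.move(dir→south), yielding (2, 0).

Next I call maze.sense(dir→east), and see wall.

I call maze.sense(dir→south), and see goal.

I call maze.move(dir→south), giving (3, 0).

Answer: (3, 0)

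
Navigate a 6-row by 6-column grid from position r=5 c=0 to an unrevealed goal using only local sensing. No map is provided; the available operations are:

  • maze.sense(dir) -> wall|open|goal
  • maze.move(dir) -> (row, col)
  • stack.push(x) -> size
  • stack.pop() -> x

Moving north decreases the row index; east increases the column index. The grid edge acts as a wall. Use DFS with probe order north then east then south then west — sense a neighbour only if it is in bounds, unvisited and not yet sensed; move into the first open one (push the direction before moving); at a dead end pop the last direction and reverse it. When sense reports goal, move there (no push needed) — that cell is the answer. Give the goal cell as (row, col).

Action: maze.sense[north]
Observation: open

Action: stack.push[north]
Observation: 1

Action: maze.move[north]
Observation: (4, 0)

Action: maze.sense[north]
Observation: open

Action: stack.push[north]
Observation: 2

Action: maze.move[north]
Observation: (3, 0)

Action: maze.sense[north]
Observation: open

Action: stack.push[north]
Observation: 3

Action: maze.move[north]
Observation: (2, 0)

Action: maze.sense[north]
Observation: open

Action: stack.push[north]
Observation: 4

Action: maze.move[north]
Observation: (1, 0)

Action: maze.sense[north]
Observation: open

Action: stack.push[north]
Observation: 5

Action: maze.move[north]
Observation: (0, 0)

Action: maze.sense[east]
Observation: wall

Action: stack.pop[]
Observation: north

Action: maze.move[south]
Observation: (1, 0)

Action: maze.sense[east]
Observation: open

Action: stack.push[east]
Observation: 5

Action: maze.move[east]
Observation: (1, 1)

Action: maze.sense[east]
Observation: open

Action: stack.push[east]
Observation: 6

Action: maze.move[east]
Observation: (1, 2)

Action: maze.sense[north]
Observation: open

Action: stack.push[north]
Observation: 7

Action: maze.move[north]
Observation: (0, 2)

Action: maze.sense[east]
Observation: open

Action: stack.push[east]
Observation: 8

Action: maze.move[east]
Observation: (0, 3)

Action: maze.sense[east]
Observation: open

Action: stack.push[east]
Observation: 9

Action: maze.move[east]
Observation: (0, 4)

Action: maze.sense[east]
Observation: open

Action: stack.push[east]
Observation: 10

Action: maze.move[east]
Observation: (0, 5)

Action: maze.sense[south]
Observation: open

Action: stack.push[south]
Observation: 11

Action: maze.move[south]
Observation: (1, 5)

Action: maze.sense[south]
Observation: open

Action: stack.push[south]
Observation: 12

Action: maze.move[south]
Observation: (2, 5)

Action: maze.sense[south]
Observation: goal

Action: maze.move[south]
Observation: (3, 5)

Answer: (3, 5)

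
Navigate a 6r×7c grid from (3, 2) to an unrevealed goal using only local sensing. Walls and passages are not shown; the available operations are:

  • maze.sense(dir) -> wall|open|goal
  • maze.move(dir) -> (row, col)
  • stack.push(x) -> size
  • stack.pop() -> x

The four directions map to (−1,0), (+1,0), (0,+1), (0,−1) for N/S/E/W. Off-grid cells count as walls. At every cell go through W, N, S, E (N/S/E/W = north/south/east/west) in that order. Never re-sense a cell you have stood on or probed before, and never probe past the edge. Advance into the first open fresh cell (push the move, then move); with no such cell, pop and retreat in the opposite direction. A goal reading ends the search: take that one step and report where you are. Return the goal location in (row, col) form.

Action: maze.sense[dir→west]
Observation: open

Action: stack.push[x→west]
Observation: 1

Action: maze.move[dir→west]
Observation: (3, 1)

Action: maze.sense[dir→west]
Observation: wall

Action: maze.sense[dir→north]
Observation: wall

Action: maze.sense[dir→south]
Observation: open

Action: stack.push[x→south]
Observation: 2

Action: maze.move[dir→south]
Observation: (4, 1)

Action: maze.sense[dir→west]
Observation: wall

Action: maze.sense[dir→south]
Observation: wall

Action: maze.sense[dir→east]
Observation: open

Action: stack.push[x→east]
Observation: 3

Action: maze.move[dir→east]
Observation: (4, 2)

Action: maze.sense[dir→south]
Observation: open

Action: stack.push[x→south]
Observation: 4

Action: maze.move[dir→south]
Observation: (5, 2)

Action: maze.sense[dir→east]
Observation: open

Action: stack.push[x→east]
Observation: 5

Action: maze.move[dir→east]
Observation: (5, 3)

Action: maze.sense[dir→north]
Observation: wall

Action: maze.sense[dir→east]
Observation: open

Action: stack.push[x→east]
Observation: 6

Action: maze.move[dir→east]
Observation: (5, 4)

Action: maze.sense[dir→north]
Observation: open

Action: stack.push[x→north]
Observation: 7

Action: maze.move[dir→north]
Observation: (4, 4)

Action: maze.sense[dir→north]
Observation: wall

Action: maze.sense[dir→east]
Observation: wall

Action: stack.pop[]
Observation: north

Action: maze.move[dir→south]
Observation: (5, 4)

Action: maze.sense[dir→east]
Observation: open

Action: stack.push[x→east]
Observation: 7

Action: maze.move[dir→east]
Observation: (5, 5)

Action: maze.sense[dir→east]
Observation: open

Action: stack.push[x→east]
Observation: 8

Action: maze.move[dir→east]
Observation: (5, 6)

Action: maze.sense[dir→north]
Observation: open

Action: stack.push[x→north]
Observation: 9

Action: maze.move[dir→north]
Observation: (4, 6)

Action: maze.sense[dir→north]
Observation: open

Action: stack.push[x→north]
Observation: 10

Action: maze.move[dir→north]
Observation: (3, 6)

Action: maze.sense[dir→west]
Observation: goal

Action: maze.move[dir→west]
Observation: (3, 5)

Answer: (3, 5)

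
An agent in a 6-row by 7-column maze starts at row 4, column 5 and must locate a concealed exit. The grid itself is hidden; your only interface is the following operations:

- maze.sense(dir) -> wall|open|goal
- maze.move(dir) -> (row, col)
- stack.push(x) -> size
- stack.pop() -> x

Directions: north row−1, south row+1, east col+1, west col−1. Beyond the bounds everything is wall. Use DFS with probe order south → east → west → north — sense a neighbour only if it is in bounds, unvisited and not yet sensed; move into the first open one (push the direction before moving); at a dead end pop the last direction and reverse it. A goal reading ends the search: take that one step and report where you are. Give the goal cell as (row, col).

>> sense(dir→south)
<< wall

>> sense(dir→east)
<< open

>> push(x→east)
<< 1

>> move(dir→east)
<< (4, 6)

>> sense(dir→south)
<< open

>> push(x→south)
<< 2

>> move(dir→south)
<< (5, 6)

>> pop()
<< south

>> move(dir→north)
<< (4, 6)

>> sense(dir→north)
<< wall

>> pop()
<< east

>> move(dir→west)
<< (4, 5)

>> sense(dir→west)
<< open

>> push(x→west)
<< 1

>> move(dir→west)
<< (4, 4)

>> sense(dir→south)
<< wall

>> sense(dir→west)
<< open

>> push(x→west)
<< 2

>> move(dir→west)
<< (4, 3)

>> sense(dir→south)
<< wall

>> sense(dir→west)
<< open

>> push(x→west)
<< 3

>> move(dir→west)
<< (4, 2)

>> sense(dir→south)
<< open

>> push(x→south)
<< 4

>> move(dir→south)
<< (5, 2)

>> sense(dir→west)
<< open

>> push(x→west)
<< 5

>> move(dir→west)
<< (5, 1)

>> sense(dir→west)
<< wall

>> sense(dir→north)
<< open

>> push(x→north)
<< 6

>> move(dir→north)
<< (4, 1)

>> sense(dir→west)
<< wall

>> sense(dir→north)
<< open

>> push(x→north)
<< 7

>> move(dir→north)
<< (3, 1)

>> sense(dir→east)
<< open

>> push(x→east)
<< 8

>> move(dir→east)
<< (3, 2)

>> sense(dir→east)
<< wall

>> sense(dir→north)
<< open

>> push(x→north)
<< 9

>> move(dir→north)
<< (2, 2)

>> sense(dir→east)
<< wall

>> sense(dir→west)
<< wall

>> sense(dir→north)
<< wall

>> pop()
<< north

>> move(dir→south)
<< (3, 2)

>> pop()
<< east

>> move(dir→west)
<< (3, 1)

>> sense(dir→west)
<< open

>> push(x→west)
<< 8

>> move(dir→west)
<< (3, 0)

>> sense(dir→north)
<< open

>> push(x→north)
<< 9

>> move(dir→north)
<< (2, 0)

>> sense(dir→north)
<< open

>> push(x→north)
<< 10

>> move(dir→north)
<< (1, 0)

>> sense(dir→east)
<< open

>> push(x→east)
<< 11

>> move(dir→east)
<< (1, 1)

>> sense(dir→north)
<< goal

>> move(dir→north)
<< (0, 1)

Answer: (0, 1)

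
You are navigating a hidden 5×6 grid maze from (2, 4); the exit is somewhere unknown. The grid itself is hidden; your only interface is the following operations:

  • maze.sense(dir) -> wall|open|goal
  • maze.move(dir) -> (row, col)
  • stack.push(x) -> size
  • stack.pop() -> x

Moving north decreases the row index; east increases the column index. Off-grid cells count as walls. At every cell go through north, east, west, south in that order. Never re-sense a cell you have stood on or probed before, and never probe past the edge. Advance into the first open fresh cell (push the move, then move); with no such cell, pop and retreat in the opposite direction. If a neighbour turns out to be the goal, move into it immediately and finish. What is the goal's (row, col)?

Act: maze.sense[dir→north]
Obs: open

Act: stack.push[x→north]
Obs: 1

Act: maze.move[dir→north]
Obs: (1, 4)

Act: maze.sense[dir→north]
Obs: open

Act: stack.push[x→north]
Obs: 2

Act: maze.move[dir→north]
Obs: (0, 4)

Act: maze.sense[dir→east]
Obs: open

Act: stack.push[x→east]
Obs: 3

Act: maze.move[dir→east]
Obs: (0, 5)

Act: maze.sense[dir→south]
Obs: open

Act: stack.push[x→south]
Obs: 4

Act: maze.move[dir→south]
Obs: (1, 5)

Act: maze.sense[dir→south]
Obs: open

Act: stack.push[x→south]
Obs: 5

Act: maze.move[dir→south]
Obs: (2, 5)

Act: maze.sense[dir→south]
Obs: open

Act: stack.push[x→south]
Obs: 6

Act: maze.move[dir→south]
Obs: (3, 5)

Act: maze.sense[dir→west]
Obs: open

Act: stack.push[x→west]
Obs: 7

Act: maze.move[dir→west]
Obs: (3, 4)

Act: maze.sense[dir→west]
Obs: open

Act: stack.push[x→west]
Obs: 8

Act: maze.move[dir→west]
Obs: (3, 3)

Act: maze.sense[dir→north]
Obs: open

Act: stack.push[x→north]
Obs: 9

Act: maze.move[dir→north]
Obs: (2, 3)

Act: maze.sense[dir→north]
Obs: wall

Act: maze.sense[dir→west]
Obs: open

Act: stack.push[x→west]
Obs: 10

Act: maze.move[dir→west]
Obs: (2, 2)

Act: maze.sense[dir→north]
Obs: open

Act: stack.push[x→north]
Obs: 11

Act: maze.move[dir→north]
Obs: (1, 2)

Act: maze.sense[dir→north]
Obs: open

Act: stack.push[x→north]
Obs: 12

Act: maze.move[dir→north]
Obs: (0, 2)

Act: maze.sense[dir→east]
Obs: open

Act: stack.push[x→east]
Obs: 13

Act: maze.move[dir→east]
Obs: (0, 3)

Act: stack.pop[]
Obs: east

Act: maze.move[dir→west]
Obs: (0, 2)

Act: maze.sense[dir→west]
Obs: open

Act: stack.push[x→west]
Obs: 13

Act: maze.move[dir→west]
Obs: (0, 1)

Act: maze.sense[dir→west]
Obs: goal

Act: maze.move[dir→west]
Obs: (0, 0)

Answer: (0, 0)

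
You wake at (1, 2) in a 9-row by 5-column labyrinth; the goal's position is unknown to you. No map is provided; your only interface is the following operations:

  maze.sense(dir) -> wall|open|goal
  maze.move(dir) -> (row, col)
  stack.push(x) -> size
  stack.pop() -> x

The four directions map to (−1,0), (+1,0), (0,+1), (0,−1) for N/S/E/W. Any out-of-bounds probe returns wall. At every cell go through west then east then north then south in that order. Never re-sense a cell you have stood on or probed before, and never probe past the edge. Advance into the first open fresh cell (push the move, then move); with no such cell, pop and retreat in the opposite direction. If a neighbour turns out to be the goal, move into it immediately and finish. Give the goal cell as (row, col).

>>> maze.sense dir: west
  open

>>> stack.push x: west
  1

>>> maze.move dir: west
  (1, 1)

>>> maze.sense dir: west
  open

>>> stack.push x: west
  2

>>> maze.move dir: west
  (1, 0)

>>> maze.sense dir: north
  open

>>> stack.push x: north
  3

>>> maze.move dir: north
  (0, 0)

>>> maze.sense dir: east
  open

>>> stack.push x: east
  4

>>> maze.move dir: east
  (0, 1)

>>> maze.sense dir: east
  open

>>> stack.push x: east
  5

>>> maze.move dir: east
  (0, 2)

>>> maze.sense dir: east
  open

>>> stack.push x: east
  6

>>> maze.move dir: east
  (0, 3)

>>> maze.sense dir: east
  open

>>> stack.push x: east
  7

>>> maze.move dir: east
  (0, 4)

>>> maze.sense dir: south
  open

>>> stack.push x: south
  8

>>> maze.move dir: south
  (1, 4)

>>> maze.sense dir: west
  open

>>> stack.push x: west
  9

>>> maze.move dir: west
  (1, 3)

>>> maze.sense dir: south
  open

>>> stack.push x: south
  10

>>> maze.move dir: south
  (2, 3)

>>> maze.sense dir: west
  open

>>> stack.push x: west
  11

>>> maze.move dir: west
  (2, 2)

>>> maze.sense dir: west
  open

>>> stack.push x: west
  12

>>> maze.move dir: west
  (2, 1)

>>> maze.sense dir: west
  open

>>> stack.push x: west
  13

>>> maze.move dir: west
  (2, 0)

>>> maze.sense dir: south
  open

>>> stack.push x: south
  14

>>> maze.move dir: south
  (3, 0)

>>> maze.sense dir: east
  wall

>>> maze.sense dir: south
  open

>>> stack.push x: south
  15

>>> maze.move dir: south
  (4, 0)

>>> maze.sense dir: east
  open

>>> stack.push x: east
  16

>>> maze.move dir: east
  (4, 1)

>>> maze.sense dir: east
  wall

>>> maze.sense dir: south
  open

>>> stack.push x: south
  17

>>> maze.move dir: south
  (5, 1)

>>> maze.sense dir: west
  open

>>> stack.push x: west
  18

>>> maze.move dir: west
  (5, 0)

>>> maze.sense dir: south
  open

>>> stack.push x: south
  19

>>> maze.move dir: south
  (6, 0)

>>> maze.sense dir: east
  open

>>> stack.push x: east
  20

>>> maze.move dir: east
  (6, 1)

>>> maze.sense dir: east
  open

>>> stack.push x: east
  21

>>> maze.move dir: east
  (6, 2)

>>> maze.sense dir: east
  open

>>> stack.push x: east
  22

>>> maze.move dir: east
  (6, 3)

>>> maze.sense dir: east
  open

>>> stack.push x: east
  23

>>> maze.move dir: east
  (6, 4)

>>> maze.sense dir: north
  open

>>> stack.push x: north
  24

>>> maze.move dir: north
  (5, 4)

>>> maze.sense dir: west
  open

>>> stack.push x: west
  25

>>> maze.move dir: west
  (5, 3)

>>> maze.sense dir: west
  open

>>> stack.push x: west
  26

>>> maze.move dir: west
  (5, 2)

>>> stack.pop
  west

>>> maze.move dir: east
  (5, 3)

>>> maze.sense dir: north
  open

>>> stack.push x: north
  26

>>> maze.move dir: north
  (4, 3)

>>> maze.sense dir: east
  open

>>> stack.push x: east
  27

>>> maze.move dir: east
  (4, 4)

>>> maze.sense dir: north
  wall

>>> stack.pop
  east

>>> maze.move dir: west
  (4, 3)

>>> maze.sense dir: north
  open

>>> stack.push x: north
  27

>>> maze.move dir: north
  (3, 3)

>>> maze.sense dir: west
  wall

>>> stack.pop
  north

>>> maze.move dir: south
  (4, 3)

>>> stack.pop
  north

>>> maze.move dir: south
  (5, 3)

>>> stack.pop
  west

>>> maze.move dir: east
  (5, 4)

>>> stack.pop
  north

>>> maze.move dir: south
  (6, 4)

>>> maze.sense dir: south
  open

>>> stack.push x: south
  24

>>> maze.move dir: south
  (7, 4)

>>> maze.sense dir: west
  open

>>> stack.push x: west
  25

>>> maze.move dir: west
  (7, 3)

>>> maze.sense dir: west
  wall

>>> maze.sense dir: south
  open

>>> stack.push x: south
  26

>>> maze.move dir: south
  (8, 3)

>>> maze.sense dir: west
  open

>>> stack.push x: west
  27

>>> maze.move dir: west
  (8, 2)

>>> maze.sense dir: west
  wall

>>> stack.pop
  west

>>> maze.move dir: east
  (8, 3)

>>> maze.sense dir: east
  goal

>>> maze.move dir: east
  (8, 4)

Answer: (8, 4)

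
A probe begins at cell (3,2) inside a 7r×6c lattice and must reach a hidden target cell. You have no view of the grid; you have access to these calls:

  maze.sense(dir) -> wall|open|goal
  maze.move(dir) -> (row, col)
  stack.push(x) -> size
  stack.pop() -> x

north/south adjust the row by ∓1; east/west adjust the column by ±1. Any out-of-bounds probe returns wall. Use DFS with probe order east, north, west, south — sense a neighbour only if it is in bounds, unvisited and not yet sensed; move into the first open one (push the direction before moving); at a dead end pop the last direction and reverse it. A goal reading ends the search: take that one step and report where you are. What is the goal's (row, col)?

> sense dir=east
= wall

> sense dir=north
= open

> push x=north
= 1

> move dir=north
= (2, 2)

> sense dir=east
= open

> push x=east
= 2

> move dir=east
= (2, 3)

> sense dir=east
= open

> push x=east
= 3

> move dir=east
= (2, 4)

> sense dir=east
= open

> push x=east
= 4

> move dir=east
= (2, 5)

> sense dir=north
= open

> push x=north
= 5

> move dir=north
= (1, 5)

> sense dir=north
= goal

> move dir=north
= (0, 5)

Answer: (0, 5)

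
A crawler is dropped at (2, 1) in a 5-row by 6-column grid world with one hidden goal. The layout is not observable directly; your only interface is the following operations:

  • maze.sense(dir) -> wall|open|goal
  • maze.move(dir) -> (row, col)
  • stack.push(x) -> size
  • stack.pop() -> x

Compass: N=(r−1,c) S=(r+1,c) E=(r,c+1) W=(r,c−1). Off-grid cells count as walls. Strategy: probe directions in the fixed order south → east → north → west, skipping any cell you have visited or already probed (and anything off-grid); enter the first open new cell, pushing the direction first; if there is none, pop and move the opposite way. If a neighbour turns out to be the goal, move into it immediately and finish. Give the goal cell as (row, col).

;; 1. maze.sense(south) -> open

;; 2. stack.push(south) -> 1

;; 3. maze.move(south) -> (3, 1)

;; 4. maze.sense(south) -> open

;; 5. stack.push(south) -> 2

;; 6. maze.move(south) -> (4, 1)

;; 7. maze.sense(east) -> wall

;; 8. maze.sense(west) -> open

;; 9. stack.push(west) -> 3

;; 10. maze.move(west) -> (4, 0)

;; 11. maze.sense(north) -> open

;; 12. stack.push(north) -> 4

;; 13. maze.move(north) -> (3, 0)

;; 14. maze.sense(north) -> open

;; 15. stack.push(north) -> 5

;; 16. maze.move(north) -> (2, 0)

;; 17. maze.sense(north) -> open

;; 18. stack.push(north) -> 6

;; 19. maze.move(north) -> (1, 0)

;; 20. maze.sense(east) -> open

;; 21. stack.push(east) -> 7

;; 22. maze.move(east) -> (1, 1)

;; 23. maze.sense(east) -> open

;; 24. stack.push(east) -> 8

;; 25. maze.move(east) -> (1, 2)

;; 26. maze.sense(south) -> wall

;; 27. maze.sense(east) -> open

;; 28. stack.push(east) -> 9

;; 29. maze.move(east) -> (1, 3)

;; 30. maze.sense(south) -> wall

;; 31. maze.sense(east) -> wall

;; 32. maze.sense(north) -> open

;; 33. stack.push(north) -> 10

;; 34. maze.move(north) -> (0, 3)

;; 35. maze.sense(east) -> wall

;; 36. maze.sense(west) -> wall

;; 37. stack.pop() -> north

;; 38. maze.move(south) -> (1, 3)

;; 39. stack.pop() -> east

;; 40. maze.move(west) -> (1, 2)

;; 41. stack.pop() -> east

;; 42. maze.move(west) -> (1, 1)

;; 43. maze.sense(north) -> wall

;; 44. stack.pop() -> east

;; 45. maze.move(west) -> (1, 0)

;; 46. maze.sense(north) -> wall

;; 47. stack.pop() -> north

;; 48. maze.move(south) -> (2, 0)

;; 49. stack.pop() -> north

;; 50. maze.move(south) -> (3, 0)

;; 51. stack.pop() -> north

;; 52. maze.move(south) -> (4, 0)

;; 53. stack.pop() -> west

;; 54. maze.move(east) -> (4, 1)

;; 55. stack.pop() -> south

;; 56. maze.move(north) -> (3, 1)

;; 57. maze.sense(east) -> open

;; 58. stack.push(east) -> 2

;; 59. maze.move(east) -> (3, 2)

;; 60. maze.sense(east) -> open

;; 61. stack.push(east) -> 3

;; 62. maze.move(east) -> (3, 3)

;; 63. maze.sense(south) -> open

;; 64. stack.push(south) -> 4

;; 65. maze.move(south) -> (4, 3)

;; 66. maze.sense(east) -> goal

;; 67. maze.move(east) -> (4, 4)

Answer: (4, 4)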